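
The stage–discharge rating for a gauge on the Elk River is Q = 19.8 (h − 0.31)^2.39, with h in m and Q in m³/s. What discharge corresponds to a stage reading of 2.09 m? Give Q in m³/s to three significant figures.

Q = 19.8 × (2.09 − 0.31)^2.39 = 19.8 × 1.78^2.39 = 78.55 m³/s

78.6 m³/s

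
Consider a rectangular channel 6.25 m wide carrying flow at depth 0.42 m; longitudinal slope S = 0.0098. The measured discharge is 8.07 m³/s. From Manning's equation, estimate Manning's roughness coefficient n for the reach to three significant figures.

0.0166

A = b·y = 6.25 × 0.42 = 2.625 m²
P = b + 2y = 6.25 + 2×0.42 = 7.090 m
R = A/P = 2.625/7.090 = 0.3702 m
n = (1/Q)·A·R^(2/3)·S^(1/2) = (1/8.07) × 2.625 × 0.5156 × 0.09899 = 0.01660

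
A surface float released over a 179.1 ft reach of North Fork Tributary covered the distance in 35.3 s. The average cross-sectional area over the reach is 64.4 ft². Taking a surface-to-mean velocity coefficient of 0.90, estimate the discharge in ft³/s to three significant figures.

v_surface = L / t̄ = 179.1 / 35.3 = 5.074 ft/s
v_mean = 0.90 × 5.074 = 4.566 ft/s
Q = A × v_mean = 64.4 × 4.566 = 294.1 ft³/s

294 ft³/s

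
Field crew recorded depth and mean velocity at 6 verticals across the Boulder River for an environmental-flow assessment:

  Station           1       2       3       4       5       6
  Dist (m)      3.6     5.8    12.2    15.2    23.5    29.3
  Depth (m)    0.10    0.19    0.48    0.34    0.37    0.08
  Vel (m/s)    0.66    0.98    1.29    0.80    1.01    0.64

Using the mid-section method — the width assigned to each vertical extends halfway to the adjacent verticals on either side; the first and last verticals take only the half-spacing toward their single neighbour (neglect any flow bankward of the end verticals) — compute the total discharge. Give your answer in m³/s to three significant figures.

w_1 = (5.8 − 3.6)/2 = 1.1 m; q_1 = 0.66 × 0.10 × 1.1 = 0.07260 m³/s
w_2 = (12.2 − 3.6)/2 = 4.3 m; q_2 = 0.98 × 0.19 × 4.3 = 0.8007 m³/s
w_3 = (15.2 − 5.8)/2 = 4.7 m; q_3 = 1.29 × 0.48 × 4.7 = 2.910 m³/s
w_4 = (23.5 − 12.2)/2 = 5.65 m; q_4 = 0.80 × 0.34 × 5.65 = 1.537 m³/s
w_5 = (29.3 − 15.2)/2 = 7.05 m; q_5 = 1.01 × 0.37 × 7.05 = 2.635 m³/s
w_6 = (29.3 − 23.5)/2 = 2.9 m; q_6 = 0.64 × 0.08 × 2.9 = 0.1485 m³/s
Q = Σ qᵢ = 8.103 m³/s

8.10 m³/s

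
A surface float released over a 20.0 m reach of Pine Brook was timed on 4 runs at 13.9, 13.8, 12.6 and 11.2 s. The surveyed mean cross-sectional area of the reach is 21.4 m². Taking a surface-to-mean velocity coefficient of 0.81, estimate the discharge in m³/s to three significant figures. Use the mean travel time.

t̄ = (13.9 + 13.8 + 12.6 + 11.2) / 4 = 12.875 s
v_surface = L / t̄ = 20.0 / 12.875 = 1.553 m/s
v_mean = 0.81 × 1.553 = 1.258 m/s
Q = A × v_mean = 21.4 × 1.258 = 26.93 m³/s

26.9 m³/s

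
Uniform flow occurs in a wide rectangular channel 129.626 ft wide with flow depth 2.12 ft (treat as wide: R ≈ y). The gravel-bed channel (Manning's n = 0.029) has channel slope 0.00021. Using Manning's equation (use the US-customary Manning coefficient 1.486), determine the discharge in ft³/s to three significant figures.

A = b·y = 129.626 × 2.12 = 274.8 ft²
Wide channel: R ≈ y = 2.12 ft
Q = (1.486/n)·A·R^(2/3)·S^(1/2) = (1.486/0.029) × 274.8 × 2.120^(2/3) × 0.00021^(1/2) = 336.8 ft³/s

337 ft³/s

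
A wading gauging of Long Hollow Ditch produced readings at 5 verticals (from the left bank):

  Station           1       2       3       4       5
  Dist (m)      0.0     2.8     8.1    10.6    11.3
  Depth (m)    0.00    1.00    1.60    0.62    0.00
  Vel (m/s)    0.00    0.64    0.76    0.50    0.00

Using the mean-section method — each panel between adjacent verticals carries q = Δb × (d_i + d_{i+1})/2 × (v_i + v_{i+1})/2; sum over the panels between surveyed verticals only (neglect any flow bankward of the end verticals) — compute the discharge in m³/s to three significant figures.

7.07 m³/s

Panel 1-2: Δb = 2.8 m, d̄ = (0.00+1.00)/2 = 0.5, v̄ = (0.00+0.64)/2 = 0.32 → q = 2.8×0.5×0.32 = 0.4480 m³/s
Panel 2-3: Δb = 5.3 m, d̄ = (1.00+1.60)/2 = 1.3, v̄ = (0.64+0.76)/2 = 0.7 → q = 5.3×1.3×0.7 = 4.823 m³/s
Panel 3-4: Δb = 2.5 m, d̄ = (1.60+0.62)/2 = 1.11, v̄ = (0.76+0.50)/2 = 0.63 → q = 2.5×1.11×0.63 = 1.748 m³/s
Panel 4-5: Δb = 0.7 m, d̄ = (0.62+0.00)/2 = 0.31, v̄ = (0.50+0.00)/2 = 0.25 → q = 0.7×0.31×0.25 = 0.05425 m³/s
Q = Σ q = 7.074 m³/s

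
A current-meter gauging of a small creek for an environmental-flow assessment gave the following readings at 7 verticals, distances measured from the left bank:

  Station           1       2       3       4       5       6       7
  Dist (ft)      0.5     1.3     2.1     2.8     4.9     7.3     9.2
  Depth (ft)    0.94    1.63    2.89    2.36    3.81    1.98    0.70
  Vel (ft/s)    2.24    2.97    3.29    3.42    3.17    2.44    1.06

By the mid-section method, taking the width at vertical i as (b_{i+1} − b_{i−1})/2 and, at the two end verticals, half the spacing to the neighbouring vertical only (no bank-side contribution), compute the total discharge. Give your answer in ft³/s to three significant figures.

61.4 ft³/s

w_1 = (1.3 − 0.5)/2 = 0.4 ft; q_1 = 2.24 × 0.94 × 0.4 = 0.8422 ft³/s
w_2 = (2.1 − 0.5)/2 = 0.8 ft; q_2 = 2.97 × 1.63 × 0.8 = 3.873 ft³/s
w_3 = (2.8 − 1.3)/2 = 0.75 ft; q_3 = 3.29 × 2.89 × 0.75 = 7.131 ft³/s
w_4 = (4.9 − 2.1)/2 = 1.4 ft; q_4 = 3.42 × 2.36 × 1.4 = 11.30 ft³/s
w_5 = (7.3 − 2.8)/2 = 2.25 ft; q_5 = 3.17 × 3.81 × 2.25 = 27.17 ft³/s
w_6 = (9.2 − 4.9)/2 = 2.15 ft; q_6 = 2.44 × 1.98 × 2.15 = 10.39 ft³/s
w_7 = (9.2 − 7.3)/2 = 0.95 ft; q_7 = 1.06 × 0.70 × 0.95 = 0.7049 ft³/s
Q = Σ qᵢ = 61.41 ft³/s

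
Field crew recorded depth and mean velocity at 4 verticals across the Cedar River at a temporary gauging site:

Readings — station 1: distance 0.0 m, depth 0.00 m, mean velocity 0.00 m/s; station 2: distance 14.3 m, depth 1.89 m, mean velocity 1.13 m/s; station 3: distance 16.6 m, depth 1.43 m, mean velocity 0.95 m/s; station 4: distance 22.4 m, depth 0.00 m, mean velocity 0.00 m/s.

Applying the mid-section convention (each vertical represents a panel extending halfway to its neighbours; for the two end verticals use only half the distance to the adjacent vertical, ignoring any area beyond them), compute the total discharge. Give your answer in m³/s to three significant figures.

w_2 = (16.6 − 0.0)/2 = 8.3 m; q_2 = 1.13 × 1.89 × 8.3 = 17.73 m³/s
w_3 = (22.4 − 14.3)/2 = 4.05 m; q_3 = 0.95 × 1.43 × 4.05 = 5.502 m³/s
Stations 1, 4 contribute zero (depth or velocity is 0).
Q = Σ qᵢ = 23.23 m³/s

23.2 m³/s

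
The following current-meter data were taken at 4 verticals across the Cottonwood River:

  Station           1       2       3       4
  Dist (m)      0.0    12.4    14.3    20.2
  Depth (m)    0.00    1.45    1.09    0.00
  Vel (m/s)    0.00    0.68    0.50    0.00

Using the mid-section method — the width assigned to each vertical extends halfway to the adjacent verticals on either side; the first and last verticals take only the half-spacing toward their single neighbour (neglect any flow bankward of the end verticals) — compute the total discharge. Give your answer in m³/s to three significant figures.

w_2 = (14.3 − 0.0)/2 = 7.15 m; q_2 = 0.68 × 1.45 × 7.15 = 7.050 m³/s
w_3 = (20.2 − 12.4)/2 = 3.9 m; q_3 = 0.50 × 1.09 × 3.9 = 2.126 m³/s
Stations 1, 4 contribute zero (depth or velocity is 0).
Q = Σ qᵢ = 9.175 m³/s

9.18 m³/s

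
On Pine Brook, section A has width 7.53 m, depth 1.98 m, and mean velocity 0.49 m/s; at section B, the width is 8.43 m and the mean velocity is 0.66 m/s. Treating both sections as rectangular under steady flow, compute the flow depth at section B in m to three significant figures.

1.31 m

Q = A₁V₁ = (7.53×1.98) × 0.49 = 7.306 m³/s
d₂ = Q/(b₂ V₂) = 7.306/(8.43×0.66) = 1.313 m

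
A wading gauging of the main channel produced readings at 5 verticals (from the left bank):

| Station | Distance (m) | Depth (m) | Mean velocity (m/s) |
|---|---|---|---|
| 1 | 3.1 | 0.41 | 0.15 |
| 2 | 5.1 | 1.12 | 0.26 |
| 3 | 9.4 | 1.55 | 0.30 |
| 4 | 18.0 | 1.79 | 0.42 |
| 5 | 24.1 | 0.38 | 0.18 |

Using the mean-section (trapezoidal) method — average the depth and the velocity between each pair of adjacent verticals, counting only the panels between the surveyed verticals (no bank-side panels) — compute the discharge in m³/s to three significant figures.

Panel 1-2: Δb = 2 m, d̄ = (0.41+1.12)/2 = 0.765, v̄ = (0.15+0.26)/2 = 0.205 → q = 2×0.765×0.205 = 0.3137 m³/s
Panel 2-3: Δb = 4.3 m, d̄ = (1.12+1.55)/2 = 1.335, v̄ = (0.26+0.30)/2 = 0.28 → q = 4.3×1.335×0.28 = 1.607 m³/s
Panel 3-4: Δb = 8.6 m, d̄ = (1.55+1.79)/2 = 1.67, v̄ = (0.30+0.42)/2 = 0.36 → q = 8.6×1.67×0.36 = 5.170 m³/s
Panel 4-5: Δb = 6.1 m, d̄ = (1.79+0.38)/2 = 1.085, v̄ = (0.42+0.18)/2 = 0.3 → q = 6.1×1.085×0.3 = 1.986 m³/s
Q = Σ q = 9.077 m³/s

9.08 m³/s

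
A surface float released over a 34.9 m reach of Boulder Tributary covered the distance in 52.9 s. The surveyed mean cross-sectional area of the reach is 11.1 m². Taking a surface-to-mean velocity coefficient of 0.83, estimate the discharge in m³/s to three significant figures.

v_surface = L / t̄ = 34.9 / 52.9 = 0.6597 m/s
v_mean = 0.83 × 0.6597 = 0.5476 m/s
Q = A × v_mean = 11.1 × 0.5476 = 6.078 m³/s

6.08 m³/s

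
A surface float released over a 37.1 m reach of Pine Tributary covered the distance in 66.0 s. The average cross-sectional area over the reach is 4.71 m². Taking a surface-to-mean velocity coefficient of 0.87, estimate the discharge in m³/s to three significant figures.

v_surface = L / t̄ = 37.1 / 66 = 0.5621 m/s
v_mean = 0.87 × 0.5621 = 0.4890 m/s
Q = A × v_mean = 4.71 × 0.4890 = 2.303 m³/s

2.30 m³/s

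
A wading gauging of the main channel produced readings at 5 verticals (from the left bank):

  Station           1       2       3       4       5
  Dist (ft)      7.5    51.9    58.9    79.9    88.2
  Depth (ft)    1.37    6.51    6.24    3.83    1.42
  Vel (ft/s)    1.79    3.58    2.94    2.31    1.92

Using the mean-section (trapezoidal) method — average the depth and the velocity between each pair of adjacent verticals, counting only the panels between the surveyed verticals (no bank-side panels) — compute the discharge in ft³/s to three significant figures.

Panel 1-2: Δb = 44.4 ft, d̄ = (1.37+6.51)/2 = 3.94, v̄ = (1.79+3.58)/2 = 2.685 → q = 44.4×3.94×2.685 = 469.7 ft³/s
Panel 2-3: Δb = 7 ft, d̄ = (6.51+6.24)/2 = 6.375, v̄ = (3.58+2.94)/2 = 3.26 → q = 7×6.375×3.26 = 145.5 ft³/s
Panel 3-4: Δb = 21 ft, d̄ = (6.24+3.83)/2 = 5.035, v̄ = (2.94+2.31)/2 = 2.625 → q = 21×5.035×2.625 = 277.6 ft³/s
Panel 4-5: Δb = 8.3 ft, d̄ = (3.83+1.42)/2 = 2.625, v̄ = (2.31+1.92)/2 = 2.115 → q = 8.3×2.625×2.115 = 46.08 ft³/s
Q = Σ q = 938.8 ft³/s

939 ft³/s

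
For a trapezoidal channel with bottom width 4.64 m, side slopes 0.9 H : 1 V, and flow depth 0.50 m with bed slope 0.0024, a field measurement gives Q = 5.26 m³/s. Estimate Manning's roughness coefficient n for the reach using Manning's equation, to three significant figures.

A = (b + z·y)·y = (4.64 + 0.9×0.50)×0.50 = 2.545 m²
P = b + 2y√(1+z²) = 4.64 + 2×0.50×√(1+0.9²) = 5.985 m
R = A/P = 2.545/5.985 = 0.4252 m
n = (1/Q)·A·R^(2/3)·S^(1/2) = (1/5.26) × 2.545 × 0.5655 × 0.04899 = 0.01340

0.0134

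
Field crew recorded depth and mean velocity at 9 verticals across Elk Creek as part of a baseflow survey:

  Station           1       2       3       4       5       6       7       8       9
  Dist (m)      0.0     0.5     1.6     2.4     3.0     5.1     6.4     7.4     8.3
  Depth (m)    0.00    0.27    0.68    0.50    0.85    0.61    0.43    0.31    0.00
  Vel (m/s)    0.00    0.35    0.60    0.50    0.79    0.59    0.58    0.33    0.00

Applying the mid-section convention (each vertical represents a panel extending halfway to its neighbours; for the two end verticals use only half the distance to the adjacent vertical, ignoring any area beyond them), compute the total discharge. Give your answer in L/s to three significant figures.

2540 L/s

w_2 = (1.6 − 0.0)/2 = 0.8 m; q_2 = 0.35 × 0.27 × 0.8 = 0.07560 m³/s
w_3 = (2.4 − 0.5)/2 = 0.95 m; q_3 = 0.60 × 0.68 × 0.95 = 0.3876 m³/s
w_4 = (3.0 − 1.6)/2 = 0.7 m; q_4 = 0.50 × 0.50 × 0.7 = 0.1750 m³/s
w_5 = (5.1 − 2.4)/2 = 1.35 m; q_5 = 0.79 × 0.85 × 1.35 = 0.9065 m³/s
w_6 = (6.4 − 3.0)/2 = 1.7 m; q_6 = 0.59 × 0.61 × 1.7 = 0.6118 m³/s
w_7 = (7.4 − 5.1)/2 = 1.15 m; q_7 = 0.58 × 0.43 × 1.15 = 0.2868 m³/s
w_8 = (8.3 − 6.4)/2 = 0.95 m; q_8 = 0.33 × 0.31 × 0.95 = 0.09719 m³/s
Stations 1, 9 contribute zero (depth or velocity is 0).
Q = Σ qᵢ = 2.541 m³/s
= 2.541 × 1000 = 2541 L/s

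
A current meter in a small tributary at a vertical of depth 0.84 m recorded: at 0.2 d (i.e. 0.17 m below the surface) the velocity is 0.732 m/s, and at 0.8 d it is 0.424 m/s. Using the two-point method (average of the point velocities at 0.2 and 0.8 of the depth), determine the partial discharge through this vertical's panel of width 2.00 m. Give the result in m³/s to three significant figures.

v̄ = (0.732 + 0.424) / 2 = 0.5780 m/s
q = v̄ × d × w = 0.5780 × 0.84 × 2.00 = 0.9710 m³/s

0.971 m³/s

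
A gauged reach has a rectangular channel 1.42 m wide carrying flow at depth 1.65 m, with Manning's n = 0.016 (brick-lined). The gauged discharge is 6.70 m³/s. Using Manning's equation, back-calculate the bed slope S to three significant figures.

0.00533

A = b·y = 1.42 × 1.65 = 2.343 m²
P = b + 2y = 1.42 + 2×1.65 = 4.720 m
R = A/P = 2.343/4.720 = 0.4964 m
S = (Q·n / (1·A·R^(2/3)))² = (6.70×0.016 / (1×2.343×0.6269))² = 0.005326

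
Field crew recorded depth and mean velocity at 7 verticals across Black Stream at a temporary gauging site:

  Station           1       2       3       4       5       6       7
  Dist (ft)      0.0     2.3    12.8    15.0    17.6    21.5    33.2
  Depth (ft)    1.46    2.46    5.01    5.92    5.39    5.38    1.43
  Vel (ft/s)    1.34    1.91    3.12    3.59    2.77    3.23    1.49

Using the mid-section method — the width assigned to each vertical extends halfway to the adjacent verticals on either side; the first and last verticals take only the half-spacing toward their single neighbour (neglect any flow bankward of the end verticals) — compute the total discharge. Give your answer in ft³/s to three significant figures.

379 ft³/s

w_1 = (2.3 − 0.0)/2 = 1.15 ft; q_1 = 1.34 × 1.46 × 1.15 = 2.250 ft³/s
w_2 = (12.8 − 0.0)/2 = 6.4 ft; q_2 = 1.91 × 2.46 × 6.4 = 30.07 ft³/s
w_3 = (15.0 − 2.3)/2 = 6.35 ft; q_3 = 3.12 × 5.01 × 6.35 = 99.26 ft³/s
w_4 = (17.6 − 12.8)/2 = 2.4 ft; q_4 = 3.59 × 5.92 × 2.4 = 51.01 ft³/s
w_5 = (21.5 − 15.0)/2 = 3.25 ft; q_5 = 2.77 × 5.39 × 3.25 = 48.52 ft³/s
w_6 = (33.2 − 17.6)/2 = 7.8 ft; q_6 = 3.23 × 5.38 × 7.8 = 135.5 ft³/s
w_7 = (33.2 − 21.5)/2 = 5.85 ft; q_7 = 1.49 × 1.43 × 5.85 = 12.46 ft³/s
Q = Σ qᵢ = 379.1 ft³/s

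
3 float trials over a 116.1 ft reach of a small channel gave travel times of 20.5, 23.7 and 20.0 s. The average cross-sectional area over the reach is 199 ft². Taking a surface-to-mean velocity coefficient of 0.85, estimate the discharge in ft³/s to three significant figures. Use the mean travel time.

t̄ = (20.5 + 23.7 + 20.0) / 3 = 21.4 s
v_surface = L / t̄ = 116.1 / 21.4 = 5.425 ft/s
v_mean = 0.85 × 5.425 = 4.611 ft/s
Q = A × v_mean = 199 × 4.611 = 917.7 ft³/s

918 ft³/s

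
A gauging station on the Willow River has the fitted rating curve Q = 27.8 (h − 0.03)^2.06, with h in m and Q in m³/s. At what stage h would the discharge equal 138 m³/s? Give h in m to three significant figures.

h − h₀ = (Q/C)^(1/b) = (138/27.8)^(1/2.06) = 2.177 m
h = 0.03 + 2.177 = 2.207 m

2.21 m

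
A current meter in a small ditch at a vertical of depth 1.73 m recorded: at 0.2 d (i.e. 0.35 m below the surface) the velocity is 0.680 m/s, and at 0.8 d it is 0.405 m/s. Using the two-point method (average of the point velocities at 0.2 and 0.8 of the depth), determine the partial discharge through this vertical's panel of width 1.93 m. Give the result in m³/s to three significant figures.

1.81 m³/s

v̄ = (0.680 + 0.405) / 2 = 0.5425 m/s
q = v̄ × d × w = 0.5425 × 1.73 × 1.93 = 1.811 m³/s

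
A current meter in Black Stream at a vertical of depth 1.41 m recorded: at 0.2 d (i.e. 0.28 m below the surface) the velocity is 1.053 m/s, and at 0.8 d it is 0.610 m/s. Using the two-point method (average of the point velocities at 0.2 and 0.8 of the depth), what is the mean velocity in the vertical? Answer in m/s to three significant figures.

0.832 m/s

v̄ = (1.053 + 0.610) / 2 = 0.8315 m/s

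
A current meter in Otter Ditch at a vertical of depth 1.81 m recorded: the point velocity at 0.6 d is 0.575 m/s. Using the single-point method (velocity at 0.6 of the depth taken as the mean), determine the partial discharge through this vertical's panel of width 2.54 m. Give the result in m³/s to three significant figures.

v̄ = v₀.₆ = 0.575 m/s
q = v̄ × d × w = 0.5750 × 1.81 × 2.54 = 2.644 m³/s

2.64 m³/s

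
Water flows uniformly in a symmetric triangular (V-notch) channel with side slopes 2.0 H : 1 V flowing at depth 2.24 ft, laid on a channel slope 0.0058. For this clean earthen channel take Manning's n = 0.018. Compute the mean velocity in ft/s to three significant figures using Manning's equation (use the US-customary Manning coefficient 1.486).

6.29 ft/s

A = z·y² = 2.0×2.24² = 10.04 ft²
P = 2y√(1+z²) = 2×2.24×√(1+2.0²) = 10.02 ft
R = A/P = 10.04/10.02 = 1.002 ft
Q = (1.486/n)·A·R^(2/3)·S^(1/2) = (1.486/0.018) × 10.04 × 1.002^(2/3) × 0.0058^(1/2) = 63.17 ft³/s
V = Q/A = 63.17/10.04 = 6.295 ft/s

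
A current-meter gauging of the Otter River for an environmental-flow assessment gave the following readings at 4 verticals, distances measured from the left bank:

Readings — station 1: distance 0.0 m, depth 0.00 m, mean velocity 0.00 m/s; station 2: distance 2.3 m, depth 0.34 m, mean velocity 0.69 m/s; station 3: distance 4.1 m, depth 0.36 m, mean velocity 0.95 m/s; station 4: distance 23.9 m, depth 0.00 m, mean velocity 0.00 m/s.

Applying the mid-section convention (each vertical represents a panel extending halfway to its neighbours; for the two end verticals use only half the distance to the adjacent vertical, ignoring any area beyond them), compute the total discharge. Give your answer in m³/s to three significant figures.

4.17 m³/s

w_2 = (4.1 − 0.0)/2 = 2.05 m; q_2 = 0.69 × 0.34 × 2.05 = 0.4809 m³/s
w_3 = (23.9 − 2.3)/2 = 10.8 m; q_3 = 0.95 × 0.36 × 10.8 = 3.694 m³/s
Stations 1, 4 contribute zero (depth or velocity is 0).
Q = Σ qᵢ = 4.175 m³/s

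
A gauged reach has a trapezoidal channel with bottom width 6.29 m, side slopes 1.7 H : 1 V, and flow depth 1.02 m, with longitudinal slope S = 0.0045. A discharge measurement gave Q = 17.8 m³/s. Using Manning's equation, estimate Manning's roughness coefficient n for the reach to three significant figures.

0.0264

A = (b + z·y)·y = (6.29 + 1.7×1.02)×1.02 = 8.184 m²
P = b + 2y√(1+z²) = 6.29 + 2×1.02×√(1+1.7²) = 10.31 m
R = A/P = 8.184/10.31 = 0.7936 m
n = (1/Q)·A·R^(2/3)·S^(1/2) = (1/17.8) × 8.184 × 0.8571 × 0.06708 = 0.02644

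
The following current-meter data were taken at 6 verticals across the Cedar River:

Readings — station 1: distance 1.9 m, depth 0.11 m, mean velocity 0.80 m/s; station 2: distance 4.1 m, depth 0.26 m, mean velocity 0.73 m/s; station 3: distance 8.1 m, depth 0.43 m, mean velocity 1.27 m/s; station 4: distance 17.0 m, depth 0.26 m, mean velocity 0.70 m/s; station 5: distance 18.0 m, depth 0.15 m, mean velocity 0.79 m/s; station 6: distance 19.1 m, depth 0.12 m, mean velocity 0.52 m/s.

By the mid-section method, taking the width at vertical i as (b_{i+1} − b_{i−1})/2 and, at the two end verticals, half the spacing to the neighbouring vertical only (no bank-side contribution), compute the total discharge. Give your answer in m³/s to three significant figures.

5.27 m³/s

w_1 = (4.1 − 1.9)/2 = 1.1 m; q_1 = 0.80 × 0.11 × 1.1 = 0.09680 m³/s
w_2 = (8.1 − 1.9)/2 = 3.1 m; q_2 = 0.73 × 0.26 × 3.1 = 0.5884 m³/s
w_3 = (17.0 − 4.1)/2 = 6.45 m; q_3 = 1.27 × 0.43 × 6.45 = 3.522 m³/s
w_4 = (18.0 − 8.1)/2 = 4.95 m; q_4 = 0.70 × 0.26 × 4.95 = 0.9009 m³/s
w_5 = (19.1 − 17.0)/2 = 1.05 m; q_5 = 0.79 × 0.15 × 1.05 = 0.1244 m³/s
w_6 = (19.1 − 18.0)/2 = 0.55 m; q_6 = 0.52 × 0.12 × 0.55 = 0.03432 m³/s
Q = Σ qᵢ = 5.267 m³/s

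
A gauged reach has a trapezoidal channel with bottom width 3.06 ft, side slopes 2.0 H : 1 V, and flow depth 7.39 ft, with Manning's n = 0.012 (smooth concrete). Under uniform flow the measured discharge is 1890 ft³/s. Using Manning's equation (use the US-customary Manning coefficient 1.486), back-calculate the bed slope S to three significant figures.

0.00238

A = (b + z·y)·y = (3.06 + 2.0×7.39)×7.39 = 131.8 ft²
P = b + 2y√(1+z²) = 3.06 + 2×7.39×√(1+2.0²) = 36.11 ft
R = A/P = 131.8/36.11 = 3.651 ft
S = (Q·n / (1.486·A·R^(2/3)))² = (1890×0.012 / (1.486×131.8×2.371))² = 0.002384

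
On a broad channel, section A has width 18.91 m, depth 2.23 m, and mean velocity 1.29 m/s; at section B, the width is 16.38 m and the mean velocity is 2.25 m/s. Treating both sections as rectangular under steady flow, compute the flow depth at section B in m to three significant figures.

Q = A₁V₁ = (18.91×2.23) × 1.29 = 54.40 m³/s
d₂ = Q/(b₂ V₂) = 54.40/(16.38×2.25) = 1.476 m

1.48 m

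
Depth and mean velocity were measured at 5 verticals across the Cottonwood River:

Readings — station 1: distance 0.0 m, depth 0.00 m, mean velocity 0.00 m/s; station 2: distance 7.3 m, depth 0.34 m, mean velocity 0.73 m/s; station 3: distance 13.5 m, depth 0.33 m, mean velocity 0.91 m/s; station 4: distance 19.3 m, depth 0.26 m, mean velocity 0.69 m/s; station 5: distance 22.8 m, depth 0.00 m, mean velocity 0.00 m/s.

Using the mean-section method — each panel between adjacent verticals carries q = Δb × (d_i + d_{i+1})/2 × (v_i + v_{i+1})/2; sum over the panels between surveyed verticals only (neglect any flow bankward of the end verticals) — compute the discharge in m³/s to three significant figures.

3.68 m³/s

Panel 1-2: Δb = 7.3 m, d̄ = (0.00+0.34)/2 = 0.17, v̄ = (0.00+0.73)/2 = 0.365 → q = 7.3×0.17×0.365 = 0.4530 m³/s
Panel 2-3: Δb = 6.2 m, d̄ = (0.34+0.33)/2 = 0.335, v̄ = (0.73+0.91)/2 = 0.82 → q = 6.2×0.335×0.82 = 1.703 m³/s
Panel 3-4: Δb = 5.8 m, d̄ = (0.33+0.26)/2 = 0.295, v̄ = (0.91+0.69)/2 = 0.8 → q = 5.8×0.295×0.8 = 1.369 m³/s
Panel 4-5: Δb = 3.5 m, d̄ = (0.26+0.00)/2 = 0.13, v̄ = (0.69+0.00)/2 = 0.345 → q = 3.5×0.13×0.345 = 0.1570 m³/s
Q = Σ q = 3.682 m³/s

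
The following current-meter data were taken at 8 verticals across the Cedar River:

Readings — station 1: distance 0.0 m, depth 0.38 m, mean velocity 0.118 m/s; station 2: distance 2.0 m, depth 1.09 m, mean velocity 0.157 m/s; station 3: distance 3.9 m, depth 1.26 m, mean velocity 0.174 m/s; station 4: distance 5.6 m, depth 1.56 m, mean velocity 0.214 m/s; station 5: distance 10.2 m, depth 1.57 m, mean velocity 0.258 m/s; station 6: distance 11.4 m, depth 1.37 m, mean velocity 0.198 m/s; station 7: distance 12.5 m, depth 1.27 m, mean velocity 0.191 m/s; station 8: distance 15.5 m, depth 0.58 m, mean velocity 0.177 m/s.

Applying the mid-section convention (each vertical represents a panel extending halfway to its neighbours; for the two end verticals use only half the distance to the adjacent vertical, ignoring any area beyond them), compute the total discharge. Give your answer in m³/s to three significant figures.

3.96 m³/s

w_1 = (2.0 − 0.0)/2 = 1 m; q_1 = 0.118 × 0.38 × 1 = 0.04484 m³/s
w_2 = (3.9 − 0.0)/2 = 1.95 m; q_2 = 0.157 × 1.09 × 1.95 = 0.3337 m³/s
w_3 = (5.6 − 2.0)/2 = 1.8 m; q_3 = 0.174 × 1.26 × 1.8 = 0.3946 m³/s
w_4 = (10.2 − 3.9)/2 = 3.15 m; q_4 = 0.214 × 1.56 × 3.15 = 1.052 m³/s
w_5 = (11.4 − 5.6)/2 = 2.9 m; q_5 = 0.258 × 1.57 × 2.9 = 1.175 m³/s
w_6 = (12.5 − 10.2)/2 = 1.15 m; q_6 = 0.198 × 1.37 × 1.15 = 0.3119 m³/s
w_7 = (15.5 − 11.4)/2 = 2.05 m; q_7 = 0.191 × 1.27 × 2.05 = 0.4973 m³/s
w_8 = (15.5 − 12.5)/2 = 1.5 m; q_8 = 0.177 × 0.58 × 1.5 = 0.1540 m³/s
Q = Σ qᵢ = 3.963 m³/s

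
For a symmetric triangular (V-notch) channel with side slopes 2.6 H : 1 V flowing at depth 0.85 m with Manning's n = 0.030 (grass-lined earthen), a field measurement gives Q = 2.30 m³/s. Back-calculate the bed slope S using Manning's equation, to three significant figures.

A = z·y² = 2.6×0.85² = 1.879 m²
P = 2y√(1+z²) = 2×0.85×√(1+2.6²) = 4.736 m
R = A/P = 1.879/4.736 = 0.3967 m
S = (Q·n / (1·A·R^(2/3)))² = (2.30×0.030 / (1×1.879×0.5399))² = 0.004629

0.00463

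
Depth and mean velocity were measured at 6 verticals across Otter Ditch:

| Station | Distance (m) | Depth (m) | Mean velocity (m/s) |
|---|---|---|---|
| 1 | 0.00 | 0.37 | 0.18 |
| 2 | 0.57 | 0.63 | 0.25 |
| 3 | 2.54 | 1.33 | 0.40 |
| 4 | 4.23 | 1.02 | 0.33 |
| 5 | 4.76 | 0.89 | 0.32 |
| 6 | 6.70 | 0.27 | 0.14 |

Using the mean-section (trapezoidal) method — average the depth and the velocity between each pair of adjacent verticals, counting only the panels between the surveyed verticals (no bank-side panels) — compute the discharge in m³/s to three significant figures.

Panel 1-2: Δb = 0.57 m, d̄ = (0.37+0.63)/2 = 0.5, v̄ = (0.18+0.25)/2 = 0.215 → q = 0.57×0.5×0.215 = 0.06128 m³/s
Panel 2-3: Δb = 1.97 m, d̄ = (0.63+1.33)/2 = 0.98, v̄ = (0.25+0.40)/2 = 0.325 → q = 1.97×0.98×0.325 = 0.6274 m³/s
Panel 3-4: Δb = 1.69 m, d̄ = (1.33+1.02)/2 = 1.175, v̄ = (0.40+0.33)/2 = 0.365 → q = 1.69×1.175×0.365 = 0.7248 m³/s
Panel 4-5: Δb = 0.53 m, d̄ = (1.02+0.89)/2 = 0.955, v̄ = (0.33+0.32)/2 = 0.325 → q = 0.53×0.955×0.325 = 0.1645 m³/s
Panel 5-6: Δb = 1.94 m, d̄ = (0.89+0.27)/2 = 0.58, v̄ = (0.32+0.14)/2 = 0.23 → q = 1.94×0.58×0.23 = 0.2588 m³/s
Q = Σ q = 1.837 m³/s

1.84 m³/s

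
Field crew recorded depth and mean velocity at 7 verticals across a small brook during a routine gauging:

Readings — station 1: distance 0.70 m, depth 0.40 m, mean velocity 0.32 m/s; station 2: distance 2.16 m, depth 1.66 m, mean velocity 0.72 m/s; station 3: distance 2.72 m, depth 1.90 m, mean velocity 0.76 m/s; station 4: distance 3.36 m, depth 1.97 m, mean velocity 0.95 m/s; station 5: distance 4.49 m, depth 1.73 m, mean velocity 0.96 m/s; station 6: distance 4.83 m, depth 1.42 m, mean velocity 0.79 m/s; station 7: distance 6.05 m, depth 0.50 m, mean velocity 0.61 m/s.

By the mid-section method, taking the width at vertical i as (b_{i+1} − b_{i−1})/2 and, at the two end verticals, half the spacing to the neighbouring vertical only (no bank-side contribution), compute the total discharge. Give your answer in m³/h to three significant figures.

w_1 = (2.16 − 0.70)/2 = 0.73 m; q_1 = 0.32 × 0.40 × 0.73 = 0.09344 m³/s
w_2 = (2.72 − 0.70)/2 = 1.01 m; q_2 = 0.72 × 1.66 × 1.01 = 1.207 m³/s
w_3 = (3.36 − 2.16)/2 = 0.6 m; q_3 = 0.76 × 1.90 × 0.6 = 0.8664 m³/s
w_4 = (4.49 − 2.72)/2 = 0.885 m; q_4 = 0.95 × 1.97 × 0.885 = 1.656 m³/s
w_5 = (4.83 − 3.36)/2 = 0.735 m; q_5 = 0.96 × 1.73 × 0.735 = 1.221 m³/s
w_6 = (6.05 − 4.49)/2 = 0.78 m; q_6 = 0.79 × 1.42 × 0.78 = 0.8750 m³/s
w_7 = (6.05 − 4.83)/2 = 0.61 m; q_7 = 0.61 × 0.50 × 0.61 = 0.1861 m³/s
Q = Σ qᵢ = 6.105 m³/s
= 6.105 × 3600 = 21980 m³/h

22000 m³/h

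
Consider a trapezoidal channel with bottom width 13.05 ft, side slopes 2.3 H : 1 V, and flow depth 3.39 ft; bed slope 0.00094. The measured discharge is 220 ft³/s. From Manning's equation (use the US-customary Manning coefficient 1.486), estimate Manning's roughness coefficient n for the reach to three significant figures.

A = (b + z·y)·y = (13.05 + 2.3×3.39)×3.39 = 70.67 ft²
P = b + 2y√(1+z²) = 13.05 + 2×3.39×√(1+2.3²) = 30.05 ft
R = A/P = 70.67/30.05 = 2.351 ft
n = (1.486/Q)·A·R^(2/3)·S^(1/2) = (1.486/220) × 70.67 × 1.768 × 0.03066 = 0.02588

0.0259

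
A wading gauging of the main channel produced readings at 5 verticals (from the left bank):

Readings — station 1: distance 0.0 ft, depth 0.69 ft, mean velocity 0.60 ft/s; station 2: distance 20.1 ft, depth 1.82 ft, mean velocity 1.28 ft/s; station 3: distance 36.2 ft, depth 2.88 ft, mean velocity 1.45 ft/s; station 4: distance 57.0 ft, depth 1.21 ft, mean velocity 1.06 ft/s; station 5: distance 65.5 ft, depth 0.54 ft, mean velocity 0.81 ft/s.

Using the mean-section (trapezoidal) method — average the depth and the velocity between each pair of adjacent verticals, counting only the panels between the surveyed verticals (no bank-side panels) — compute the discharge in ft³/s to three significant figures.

136 ft³/s

Panel 1-2: Δb = 20.1 ft, d̄ = (0.69+1.82)/2 = 1.255, v̄ = (0.60+1.28)/2 = 0.94 → q = 20.1×1.255×0.94 = 23.71 ft³/s
Panel 2-3: Δb = 16.1 ft, d̄ = (1.82+2.88)/2 = 2.35, v̄ = (1.28+1.45)/2 = 1.365 → q = 16.1×2.35×1.365 = 51.64 ft³/s
Panel 3-4: Δb = 20.8 ft, d̄ = (2.88+1.21)/2 = 2.045, v̄ = (1.45+1.06)/2 = 1.255 → q = 20.8×2.045×1.255 = 53.38 ft³/s
Panel 4-5: Δb = 8.5 ft, d̄ = (1.21+0.54)/2 = 0.875, v̄ = (1.06+0.81)/2 = 0.935 → q = 8.5×0.875×0.935 = 6.954 ft³/s
Q = Σ q = 135.7 ft³/s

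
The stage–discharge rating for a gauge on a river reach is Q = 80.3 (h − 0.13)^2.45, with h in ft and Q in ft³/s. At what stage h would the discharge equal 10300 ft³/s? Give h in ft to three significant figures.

h − h₀ = (Q/C)^(1/b) = (10300/80.3)^(1/2.45) = 7.252 ft
h = 0.13 + 7.252 = 7.382 ft

7.38 ft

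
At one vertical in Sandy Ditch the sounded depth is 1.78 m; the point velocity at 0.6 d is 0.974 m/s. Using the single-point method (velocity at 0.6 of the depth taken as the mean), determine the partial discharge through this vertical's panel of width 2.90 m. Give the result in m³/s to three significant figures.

5.03 m³/s

v̄ = v₀.₆ = 0.974 m/s
q = v̄ × d × w = 0.9740 × 1.78 × 2.90 = 5.028 m³/s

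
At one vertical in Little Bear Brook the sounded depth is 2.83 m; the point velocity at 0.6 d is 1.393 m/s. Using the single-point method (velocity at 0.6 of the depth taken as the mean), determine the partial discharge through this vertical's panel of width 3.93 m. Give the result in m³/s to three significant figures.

v̄ = v₀.₆ = 1.393 m/s
q = v̄ × d × w = 1.393 × 2.83 × 3.93 = 15.49 m³/s

15.5 m³/s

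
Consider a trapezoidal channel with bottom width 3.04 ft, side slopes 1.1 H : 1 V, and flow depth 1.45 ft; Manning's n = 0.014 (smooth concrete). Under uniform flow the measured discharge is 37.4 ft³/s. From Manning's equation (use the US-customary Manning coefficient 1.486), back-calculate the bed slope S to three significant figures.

A = (b + z·y)·y = (3.04 + 1.1×1.45)×1.45 = 6.721 ft²
P = b + 2y√(1+z²) = 3.04 + 2×1.45×√(1+1.1²) = 7.351 ft
R = A/P = 6.721/7.351 = 0.9142 ft
S = (Q·n / (1.486·A·R^(2/3)))² = (37.4×0.014 / (1.486×6.721×0.9420))² = 0.003098

0.00310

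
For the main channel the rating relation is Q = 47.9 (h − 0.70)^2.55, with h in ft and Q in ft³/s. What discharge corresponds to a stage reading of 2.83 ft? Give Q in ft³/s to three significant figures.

Q = 47.9 × (2.83 − 0.70)^2.55 = 47.9 × 2.13^2.55 = 329.4 ft³/s

329 ft³/s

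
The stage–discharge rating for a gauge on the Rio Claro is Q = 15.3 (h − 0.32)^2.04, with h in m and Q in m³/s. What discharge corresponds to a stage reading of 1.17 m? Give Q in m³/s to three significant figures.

Q = 15.3 × (1.17 − 0.32)^2.04 = 15.3 × 0.85^2.04 = 10.98 m³/s

11.0 m³/s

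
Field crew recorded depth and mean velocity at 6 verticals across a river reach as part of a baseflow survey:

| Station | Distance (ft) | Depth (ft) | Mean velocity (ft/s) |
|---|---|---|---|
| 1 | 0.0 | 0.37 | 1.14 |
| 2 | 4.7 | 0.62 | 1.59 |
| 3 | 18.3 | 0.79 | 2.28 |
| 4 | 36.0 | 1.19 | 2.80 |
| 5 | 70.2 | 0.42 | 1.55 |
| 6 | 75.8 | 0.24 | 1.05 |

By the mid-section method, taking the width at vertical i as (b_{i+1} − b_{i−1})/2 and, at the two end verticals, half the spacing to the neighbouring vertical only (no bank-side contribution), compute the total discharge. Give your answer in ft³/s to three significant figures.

138 ft³/s

w_1 = (4.7 − 0.0)/2 = 2.35 ft; q_1 = 1.14 × 0.37 × 2.35 = 0.9912 ft³/s
w_2 = (18.3 − 0.0)/2 = 9.15 ft; q_2 = 1.59 × 0.62 × 9.15 = 9.020 ft³/s
w_3 = (36.0 − 4.7)/2 = 15.65 ft; q_3 = 2.28 × 0.79 × 15.65 = 28.19 ft³/s
w_4 = (70.2 − 18.3)/2 = 25.95 ft; q_4 = 2.80 × 1.19 × 25.95 = 86.47 ft³/s
w_5 = (75.8 − 36.0)/2 = 19.9 ft; q_5 = 1.55 × 0.42 × 19.9 = 12.95 ft³/s
w_6 = (75.8 − 70.2)/2 = 2.8 ft; q_6 = 1.05 × 0.24 × 2.8 = 0.7056 ft³/s
Q = Σ qᵢ = 138.3 ft³/s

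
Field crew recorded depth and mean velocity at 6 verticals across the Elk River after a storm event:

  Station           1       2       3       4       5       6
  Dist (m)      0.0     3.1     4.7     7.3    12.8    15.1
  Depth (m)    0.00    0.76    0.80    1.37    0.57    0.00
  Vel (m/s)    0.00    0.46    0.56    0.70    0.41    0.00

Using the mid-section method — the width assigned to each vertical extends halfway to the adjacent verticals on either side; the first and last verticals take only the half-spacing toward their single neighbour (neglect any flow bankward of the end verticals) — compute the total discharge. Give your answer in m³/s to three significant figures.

6.56 m³/s

w_2 = (4.7 − 0.0)/2 = 2.35 m; q_2 = 0.46 × 0.76 × 2.35 = 0.8216 m³/s
w_3 = (7.3 − 3.1)/2 = 2.1 m; q_3 = 0.56 × 0.80 × 2.1 = 0.9408 m³/s
w_4 = (12.8 − 4.7)/2 = 4.05 m; q_4 = 0.70 × 1.37 × 4.05 = 3.884 m³/s
w_5 = (15.1 − 7.3)/2 = 3.9 m; q_5 = 0.41 × 0.57 × 3.9 = 0.9114 m³/s
Stations 1, 6 contribute zero (depth or velocity is 0).
Q = Σ qᵢ = 6.558 m³/s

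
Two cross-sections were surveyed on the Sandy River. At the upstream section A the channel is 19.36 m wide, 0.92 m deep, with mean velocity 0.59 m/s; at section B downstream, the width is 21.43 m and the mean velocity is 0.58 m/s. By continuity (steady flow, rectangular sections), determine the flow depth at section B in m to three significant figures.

0.845 m

Q = A₁V₁ = (19.36×0.92) × 0.59 = 10.51 m³/s
d₂ = Q/(b₂ V₂) = 10.51/(21.43×0.58) = 0.8455 m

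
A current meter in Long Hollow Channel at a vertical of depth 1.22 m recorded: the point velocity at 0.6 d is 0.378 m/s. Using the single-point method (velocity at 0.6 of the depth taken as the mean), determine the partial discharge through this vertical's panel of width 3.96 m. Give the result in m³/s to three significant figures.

v̄ = v₀.₆ = 0.378 m/s
q = v̄ × d × w = 0.3780 × 1.22 × 3.96 = 1.826 m³/s

1.83 m³/s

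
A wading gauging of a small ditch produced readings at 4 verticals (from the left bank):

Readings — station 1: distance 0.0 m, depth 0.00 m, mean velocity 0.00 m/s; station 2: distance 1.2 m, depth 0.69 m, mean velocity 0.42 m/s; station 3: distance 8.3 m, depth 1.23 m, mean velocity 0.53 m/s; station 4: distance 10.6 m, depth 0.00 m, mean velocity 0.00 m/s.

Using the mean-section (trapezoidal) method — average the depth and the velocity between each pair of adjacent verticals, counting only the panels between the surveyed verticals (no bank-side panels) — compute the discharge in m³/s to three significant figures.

3.70 m³/s

Panel 1-2: Δb = 1.2 m, d̄ = (0.00+0.69)/2 = 0.345, v̄ = (0.00+0.42)/2 = 0.21 → q = 1.2×0.345×0.21 = 0.08694 m³/s
Panel 2-3: Δb = 7.1 m, d̄ = (0.69+1.23)/2 = 0.96, v̄ = (0.42+0.53)/2 = 0.475 → q = 7.1×0.96×0.475 = 3.238 m³/s
Panel 3-4: Δb = 2.3 m, d̄ = (1.23+0.00)/2 = 0.615, v̄ = (0.53+0.00)/2 = 0.265 → q = 2.3×0.615×0.265 = 0.3748 m³/s
Q = Σ q = 3.699 m³/s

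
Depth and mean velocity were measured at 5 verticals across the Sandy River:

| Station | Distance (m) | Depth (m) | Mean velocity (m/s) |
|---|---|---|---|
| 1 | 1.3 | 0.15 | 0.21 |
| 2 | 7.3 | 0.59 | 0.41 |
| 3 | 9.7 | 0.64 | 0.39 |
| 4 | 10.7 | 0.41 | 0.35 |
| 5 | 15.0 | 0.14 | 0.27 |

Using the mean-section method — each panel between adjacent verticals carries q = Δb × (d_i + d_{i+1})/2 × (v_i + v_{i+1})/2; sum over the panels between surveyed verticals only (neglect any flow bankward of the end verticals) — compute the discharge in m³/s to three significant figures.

1.84 m³/s

Panel 1-2: Δb = 6 m, d̄ = (0.15+0.59)/2 = 0.37, v̄ = (0.21+0.41)/2 = 0.31 → q = 6×0.37×0.31 = 0.6882 m³/s
Panel 2-3: Δb = 2.4 m, d̄ = (0.59+0.64)/2 = 0.615, v̄ = (0.41+0.39)/2 = 0.4 → q = 2.4×0.615×0.4 = 0.5904 m³/s
Panel 3-4: Δb = 1 m, d̄ = (0.64+0.41)/2 = 0.525, v̄ = (0.39+0.35)/2 = 0.37 → q = 1×0.525×0.37 = 0.1943 m³/s
Panel 4-5: Δb = 4.3 m, d̄ = (0.41+0.14)/2 = 0.275, v̄ = (0.35+0.27)/2 = 0.31 → q = 4.3×0.275×0.31 = 0.3666 m³/s
Q = Σ q = 1.839 m³/s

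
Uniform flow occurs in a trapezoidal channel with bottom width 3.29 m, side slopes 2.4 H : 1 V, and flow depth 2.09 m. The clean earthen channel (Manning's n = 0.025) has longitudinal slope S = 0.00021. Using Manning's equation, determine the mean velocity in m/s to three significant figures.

A = (b + z·y)·y = (3.29 + 2.4×2.09)×2.09 = 17.36 m²
P = b + 2y√(1+z²) = 3.29 + 2×2.09×√(1+2.4²) = 14.16 m
R = A/P = 17.36/14.16 = 1.226 m
Q = (1/n)·A·R^(2/3)·S^(1/2) = (1/0.025) × 17.36 × 1.226^(2/3) × 0.00021^(1/2) = 11.53 m³/s
V = Q/A = 11.53/17.36 = 0.6640 m/s

0.664 m/s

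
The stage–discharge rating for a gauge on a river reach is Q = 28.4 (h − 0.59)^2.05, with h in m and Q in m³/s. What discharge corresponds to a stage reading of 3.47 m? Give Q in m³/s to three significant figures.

248 m³/s

Q = 28.4 × (3.47 − 0.59)^2.05 = 28.4 × 2.88^2.05 = 248.4 m³/s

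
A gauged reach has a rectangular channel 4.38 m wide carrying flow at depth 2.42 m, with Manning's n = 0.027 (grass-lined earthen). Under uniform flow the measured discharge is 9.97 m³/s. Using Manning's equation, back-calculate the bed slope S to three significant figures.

A = b·y = 4.38 × 2.42 = 10.60 m²
P = b + 2y = 4.38 + 2×2.42 = 9.220 m
R = A/P = 10.60/9.220 = 1.150 m
S = (Q·n / (1·A·R^(2/3)))² = (9.97×0.027 / (1×10.60×1.097))² = 0.0005355

0.000536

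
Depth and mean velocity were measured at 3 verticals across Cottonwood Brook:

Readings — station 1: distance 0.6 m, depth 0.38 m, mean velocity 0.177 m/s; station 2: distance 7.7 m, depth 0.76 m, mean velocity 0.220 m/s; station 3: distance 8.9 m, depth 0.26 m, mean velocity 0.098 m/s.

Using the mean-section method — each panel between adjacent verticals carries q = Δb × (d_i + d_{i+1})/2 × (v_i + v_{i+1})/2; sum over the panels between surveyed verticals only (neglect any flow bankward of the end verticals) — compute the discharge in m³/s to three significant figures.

0.901 m³/s

Panel 1-2: Δb = 7.1 m, d̄ = (0.38+0.76)/2 = 0.57, v̄ = (0.177+0.220)/2 = 0.1985 → q = 7.1×0.57×0.1985 = 0.8033 m³/s
Panel 2-3: Δb = 1.2 m, d̄ = (0.76+0.26)/2 = 0.51, v̄ = (0.220+0.098)/2 = 0.159 → q = 1.2×0.51×0.159 = 0.09731 m³/s
Q = Σ q = 0.9006 m³/s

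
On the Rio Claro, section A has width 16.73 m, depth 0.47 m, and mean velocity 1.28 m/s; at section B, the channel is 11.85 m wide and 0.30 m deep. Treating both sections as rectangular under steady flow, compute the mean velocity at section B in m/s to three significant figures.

Q = A₁V₁ = (16.73×0.47) × 1.28 = 10.06 m³/s
A₂ = 11.85 × 0.30 = 3.555 m²
V₂ = Q/A₂ = 10.06/3.555 = 2.831 m/s

2.83 m/s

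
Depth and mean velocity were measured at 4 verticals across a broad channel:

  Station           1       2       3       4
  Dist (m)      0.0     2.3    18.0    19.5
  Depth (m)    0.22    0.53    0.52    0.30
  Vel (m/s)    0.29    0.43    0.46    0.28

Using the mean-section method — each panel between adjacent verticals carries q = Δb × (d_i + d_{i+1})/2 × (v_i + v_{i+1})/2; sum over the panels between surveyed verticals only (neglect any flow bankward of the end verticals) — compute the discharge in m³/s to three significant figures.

Panel 1-2: Δb = 2.3 m, d̄ = (0.22+0.53)/2 = 0.375, v̄ = (0.29+0.43)/2 = 0.36 → q = 2.3×0.375×0.36 = 0.3105 m³/s
Panel 2-3: Δb = 15.7 m, d̄ = (0.53+0.52)/2 = 0.525, v̄ = (0.43+0.46)/2 = 0.445 → q = 15.7×0.525×0.445 = 3.668 m³/s
Panel 3-4: Δb = 1.5 m, d̄ = (0.52+0.30)/2 = 0.41, v̄ = (0.46+0.28)/2 = 0.37 → q = 1.5×0.41×0.37 = 0.2276 m³/s
Q = Σ q = 4.206 m³/s

4.21 m³/s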